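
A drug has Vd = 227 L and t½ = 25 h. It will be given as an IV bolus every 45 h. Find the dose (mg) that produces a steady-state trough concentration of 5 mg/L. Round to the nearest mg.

2817 mg

τ/t½ = 45/25 ≈ 1.8, so f = (1/2)^(45/25) ≈ 0.287175.
Cmin,ss = (D/Vd)·f/(1−f), so D = Cmin,ss·Vd·(1−f)/f.
D = 5 × 227 × (1−f)/f ≈ 5 × 227 × 2.48220 ≈ 2817.30 mg.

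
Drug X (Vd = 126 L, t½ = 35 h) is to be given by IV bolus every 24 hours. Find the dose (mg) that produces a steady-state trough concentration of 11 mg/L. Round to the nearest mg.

843 mg

τ/t½ = 24/35 ≈ 0.68571, so f = (1/2)^(24/35) ≈ 0.621698.
Cmin,ss = (D/Vd)·f/(1−f), so D = Cmin,ss·Vd·(1−f)/f.
D = 11 × 126 × (1−f)/f ≈ 11 × 126 × 0.60850 ≈ 843.38 mg.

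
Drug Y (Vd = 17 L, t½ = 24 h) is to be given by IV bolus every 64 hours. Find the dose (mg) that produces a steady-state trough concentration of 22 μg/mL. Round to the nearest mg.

τ/t½ = 64/24 ≈ 2.6667, so f = (1/2)^(64/24) ≈ 0.157490.
Cmin,ss = (D/Vd)·f/(1−f), so D = Cmin,ss·Vd·(1−f)/f.
D = 22 × 17 × (1−f)/f ≈ 22 × 17 × 5.34961 ≈ 2000.75 mg.

2001 mg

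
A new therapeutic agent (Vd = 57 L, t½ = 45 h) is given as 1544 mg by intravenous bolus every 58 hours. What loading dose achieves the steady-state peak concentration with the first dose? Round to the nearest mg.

2614 mg

f = (1/2)^(58/45) ≈ 0.409266; accumulation ratio R = 1/(1−f) ≈ 1.69281.
Loading dose to hit Cmax,ss on first dose: D_load = D_maint·R ≈ 1544 × 1.69281 ≈ 2613.70 mg.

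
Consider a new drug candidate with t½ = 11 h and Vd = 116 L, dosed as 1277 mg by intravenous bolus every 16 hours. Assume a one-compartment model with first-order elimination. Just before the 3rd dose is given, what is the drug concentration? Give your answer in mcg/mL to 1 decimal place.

f = (1/2)^(τ/t½) = (1/2)^(16/11) ≈ 0.3649.
C₀ = D/Vd = 1277/116 ≈ 11.009 mcg/mL.
Before the 3rd dose, 2 doses have been given. Superposition: Cmin = C₀·(f + f²).
≈ 11.009 × (0.3649 + 0.1332) ≈ 11.009 × 0.4981 ≈ 5.484 mcg/mL.

5.5 mcg/mL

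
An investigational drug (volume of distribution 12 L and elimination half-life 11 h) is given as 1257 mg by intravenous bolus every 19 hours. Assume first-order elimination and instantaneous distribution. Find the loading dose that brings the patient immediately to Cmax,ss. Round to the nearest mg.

1801 mg

f = (1/2)^(19/11) ≈ 0.302022; accumulation ratio R = 1/(1−f) ≈ 1.43271.
Loading dose to hit Cmax,ss on first dose: D_load = D_maint·R ≈ 1257 × 1.43271 ≈ 1800.92 mg.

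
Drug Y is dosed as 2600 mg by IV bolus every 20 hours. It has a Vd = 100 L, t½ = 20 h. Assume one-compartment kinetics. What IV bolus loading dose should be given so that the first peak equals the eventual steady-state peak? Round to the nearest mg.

f = (1/2)^(20/20) ≈ 0.500000; accumulation ratio R = 1/(1−f) ≈ 2.00000.
Loading dose to hit Cmax,ss on first dose: D_load = D_maint·R ≈ 2600 × 2.00000 ≈ 5200.00 mg.

5200 mg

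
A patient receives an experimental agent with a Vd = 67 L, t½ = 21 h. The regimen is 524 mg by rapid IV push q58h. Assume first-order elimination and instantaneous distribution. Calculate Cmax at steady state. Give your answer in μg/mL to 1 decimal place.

τ/t½ = 58/21 ≈ 2.7619, so fraction remaining f = (1/2)^(58/21) ≈ 0.1474.
At steady state, accumulation factor R = 1/(1 − e^(−kτ)) ≈ 1.1729.
Each bolus raises the concentration by D/Vd = 524/67 ≈ 7.821 μg/mL.
Cmax,ss = C₀/(1 − f) ≈ 7.821/0.8526 ≈ 9.173 μg/mL.

9.2 μg/mL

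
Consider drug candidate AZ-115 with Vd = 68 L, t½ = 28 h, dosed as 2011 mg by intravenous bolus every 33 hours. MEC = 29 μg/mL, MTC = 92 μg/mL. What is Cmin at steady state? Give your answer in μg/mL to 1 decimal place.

23.4 μg/mL

τ/t½ = 33/28 ≈ 1.1786, so fraction remaining f = (1/2)^(33/28) ≈ 0.4418.
Accumulation ratio R = 1/(1 − f) ≈ 1/0.5582 ≈ 1.7915.
Each bolus raises the concentration by D/Vd = 2011/68 ≈ 29.574 μg/mL.
Steady-state peak Cmax,ss = C₀·R ≈ 29.574 × 1.7915 ≈ 52.982 μg/mL.
One interval later, Cmin,ss = Cmax,ss·e^(−kτ) ≈ 52.982 × 0.4418 ≈ 23.407 μg/mL.
Trough 23.4 μg/mL vs MEC 29 μg/mL: subtherapeutic.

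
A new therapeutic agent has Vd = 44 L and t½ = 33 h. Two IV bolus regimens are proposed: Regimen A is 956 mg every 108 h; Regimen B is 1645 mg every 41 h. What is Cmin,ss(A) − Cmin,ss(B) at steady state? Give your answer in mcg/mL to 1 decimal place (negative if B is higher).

-24.9 mcg/mL

Regimen A: f = (1/2)^(108/33) ≈ 0.1035; Cmin,ss = (956/44)·f/(1−f) ≈ 2.508 mcg/mL.
Regimen B: f = (1/2)^(41/33) ≈ 0.4227; Cmin,ss = (1645/44)·f/(1−f) ≈ 27.374 mcg/mL.
Difference ≈ 2.508 − 27.374 ≈ -24.866 mcg/mL.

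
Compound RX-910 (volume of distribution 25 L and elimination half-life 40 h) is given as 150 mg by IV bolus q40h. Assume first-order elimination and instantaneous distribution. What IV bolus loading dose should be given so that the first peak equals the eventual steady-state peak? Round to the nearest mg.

300 mg

f = (1/2)^(40/40) ≈ 0.500000; accumulation ratio R = 1/(1−f) ≈ 2.00000.
Loading dose to hit Cmax,ss on first dose: D_load = D_maint·R ≈ 150 × 2.00000 ≈ 300.00 mg.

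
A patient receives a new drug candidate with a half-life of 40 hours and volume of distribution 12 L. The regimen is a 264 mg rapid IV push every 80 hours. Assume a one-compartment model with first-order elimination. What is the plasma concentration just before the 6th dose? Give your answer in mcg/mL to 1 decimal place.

7.3 mcg/mL

f = (1/2)^(τ/t½) = (1/2)^(80/40) ≈ 0.2500.
C₀ = D/Vd = 264/12 ≈ 22.000 mcg/mL.
Before the 6th dose, 5 doses have been given. Superposition: Cmin = C₀·(f + f² + … + f^5).
≈ 22.000 × (0.2500 + 0.0625 + 0.0156 + 0.0039 + 0.0010) ≈ 22.000 × 0.3330 ≈ 7.326 mcg/mL.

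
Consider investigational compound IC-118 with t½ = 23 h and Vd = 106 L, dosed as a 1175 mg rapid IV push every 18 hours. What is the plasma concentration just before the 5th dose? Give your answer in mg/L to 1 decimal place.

13.6 mg/L

f = (1/2)^(τ/t½) = (1/2)^(18/23) ≈ 0.5813.
C₀ = D/Vd = 1175/106 ≈ 11.085 mg/L.
Before the 5th dose, 4 doses have been given. Superposition: Cmin = C₀·(f + f² + … + f^4).
≈ 11.085 × (0.5813 + 0.3379 + 0.1964 + 0.1142) ≈ 11.085 × 1.2298 ≈ 13.632 mg/L.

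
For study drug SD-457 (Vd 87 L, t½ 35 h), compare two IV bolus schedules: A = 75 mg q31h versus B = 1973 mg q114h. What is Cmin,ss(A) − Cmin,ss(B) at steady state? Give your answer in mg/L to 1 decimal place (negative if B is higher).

-1.6 mg/L

Regimen A: f = (1/2)^(31/35) ≈ 0.5412; Cmin,ss = (75/87)·f/(1−f) ≈ 1.017 mg/L.
Regimen B: f = (1/2)^(114/35) ≈ 0.1046; Cmin,ss = (1973/87)·f/(1−f) ≈ 2.649 mg/L.
Difference ≈ 1.017 − 2.649 ≈ -1.632 mg/L.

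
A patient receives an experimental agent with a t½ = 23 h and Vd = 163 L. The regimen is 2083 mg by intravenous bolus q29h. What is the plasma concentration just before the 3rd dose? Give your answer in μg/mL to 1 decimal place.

f = (1/2)^(τ/t½) = (1/2)^(29/23) ≈ 0.4173.
C₀ = D/Vd = 2083/163 ≈ 12.779 μg/mL.
Before the 3rd dose, 2 doses have been given. Superposition: Cmin = C₀·(f + f²).
≈ 12.779 × (0.4173 + 0.1741) ≈ 12.779 × 0.5914 ≈ 7.558 μg/mL.

7.6 μg/mL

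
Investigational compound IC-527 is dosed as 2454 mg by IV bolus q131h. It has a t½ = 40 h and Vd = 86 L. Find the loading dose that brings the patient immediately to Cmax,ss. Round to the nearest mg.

2737 mg

f = (1/2)^(131/40) ≈ 0.103306; accumulation ratio R = 1/(1−f) ≈ 1.11521.
Loading dose to hit Cmax,ss on first dose: D_load = D_maint·R ≈ 2454 × 1.11521 ≈ 2736.73 mg.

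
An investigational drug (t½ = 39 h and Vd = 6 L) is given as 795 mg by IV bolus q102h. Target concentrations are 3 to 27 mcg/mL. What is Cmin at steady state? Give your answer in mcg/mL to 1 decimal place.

Over one 102-h interval, 102/39 ≈ 2.6154 half-lives elapse, leaving f ≈ 0.1632 of each dose.
At steady state, accumulation factor R = 1/(1 − e^(−kτ)) ≈ 1.1950.
Single-dose peak C₀ = D/Vd = 795/6 ≈ 132.500 mcg/mL.
Steady-state peak Cmax,ss = C₀·R ≈ 132.500 × 1.1950 ≈ 158.338 mcg/mL.
Steady-state trough Cmin,ss = Cmax,ss·f ≈ 158.338 × 0.1632 ≈ 25.841 mcg/mL.
Trough 25.8 mcg/mL vs MEC 3 mcg/mL: adequate.

25.8 mcg/mL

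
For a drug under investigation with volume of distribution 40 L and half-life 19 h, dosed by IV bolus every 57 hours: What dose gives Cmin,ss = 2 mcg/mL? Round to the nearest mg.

560 mg

τ/t½ = 57/19 ≈ 3, so f = (1/2)^(57/19) ≈ 0.125000.
Cmin,ss = (D/Vd)·f/(1−f), so D = Cmin,ss·Vd·(1−f)/f.
D = 2 × 40 × (1−f)/f ≈ 2 × 40 × 7.00000 ≈ 560.00 mg.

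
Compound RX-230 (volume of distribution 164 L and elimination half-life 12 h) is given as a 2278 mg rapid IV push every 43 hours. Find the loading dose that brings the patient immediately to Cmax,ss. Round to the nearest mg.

f = (1/2)^(43/12) ≈ 0.083427; accumulation ratio R = 1/(1−f) ≈ 1.09102.
Loading dose to hit Cmax,ss on first dose: D_load = D_maint·R ≈ 2278 × 1.09102 ≈ 2485.34 mg.

2485 mg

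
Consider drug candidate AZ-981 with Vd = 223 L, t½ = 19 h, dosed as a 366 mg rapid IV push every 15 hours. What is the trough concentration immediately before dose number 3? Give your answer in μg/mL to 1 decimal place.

1.5 μg/mL

f = (1/2)^(τ/t½) = (1/2)^(15/19) ≈ 0.5786.
C₀ = D/Vd = 366/223 ≈ 1.641 μg/mL.
Before the 3rd dose, 2 doses have been given. Superposition: Cmin = C₀·(f + f²).
≈ 1.641 × (0.5786 + 0.3348) ≈ 1.641 × 0.9134 ≈ 1.499 μg/mL.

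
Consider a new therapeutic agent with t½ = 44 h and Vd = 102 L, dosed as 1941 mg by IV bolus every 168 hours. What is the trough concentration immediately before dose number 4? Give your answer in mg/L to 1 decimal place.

f = (1/2)^(τ/t½) = (1/2)^(168/44) ≈ 0.0709.
C₀ = D/Vd = 1941/102 ≈ 19.029 mg/L.
Before the 4th dose, 3 doses have been given. Superposition: Cmin = C₀·(f + f² + … + f^3).
≈ 19.029 × (0.0709 + 0.0050 + 0.0004) ≈ 19.029 × 0.0763 ≈ 1.452 mg/L.

1.5 mg/L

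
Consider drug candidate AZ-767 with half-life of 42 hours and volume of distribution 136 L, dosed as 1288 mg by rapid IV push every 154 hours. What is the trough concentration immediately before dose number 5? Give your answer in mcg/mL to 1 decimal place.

0.8 mcg/mL

f = (1/2)^(τ/t½) = (1/2)^(154/42) ≈ 0.0787.
C₀ = D/Vd = 1288/136 ≈ 9.471 mcg/mL.
Before the 5th dose, 4 doses have been given. Superposition: Cmin = C₀·(f + f² + … + f^4).
≈ 9.471 × (0.0787 + 0.0062 + 0.0005 + 0.0000) ≈ 9.471 × 0.0854 ≈ 0.809 mcg/mL.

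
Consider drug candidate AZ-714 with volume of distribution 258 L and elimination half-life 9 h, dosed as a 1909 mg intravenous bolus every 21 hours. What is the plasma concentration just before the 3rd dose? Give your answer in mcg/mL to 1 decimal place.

f = (1/2)^(τ/t½) = (1/2)^(21/9) ≈ 0.1984.
C₀ = D/Vd = 1909/258 ≈ 7.399 mcg/mL.
Before the 3rd dose, 2 doses have been given. Superposition: Cmin = C₀·(f + f²).
≈ 7.399 × (0.1984 + 0.0394) ≈ 7.399 × 0.2378 ≈ 1.759 mcg/mL.

1.8 mcg/mL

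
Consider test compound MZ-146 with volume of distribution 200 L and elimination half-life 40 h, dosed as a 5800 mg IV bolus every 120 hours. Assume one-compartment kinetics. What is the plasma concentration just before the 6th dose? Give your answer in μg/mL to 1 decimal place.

f = (1/2)^(τ/t½) = (1/2)^(120/40) ≈ 0.1250.
C₀ = D/Vd = 5800/200 ≈ 29.000 μg/mL.
Before the 6th dose, 5 doses have been given. Superposition: Cmin = C₀·(f + f² + … + f^5).
≈ 29.000 × (0.1250 + 0.0156 + 0.0020 + 0.0002 + 0.0000) ≈ 29.000 × 0.1428 ≈ 4.141 μg/mL.

4.1 μg/mL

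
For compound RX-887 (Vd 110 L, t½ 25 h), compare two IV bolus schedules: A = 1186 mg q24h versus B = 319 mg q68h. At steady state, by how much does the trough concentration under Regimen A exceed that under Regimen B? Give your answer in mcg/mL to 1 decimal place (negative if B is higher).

Regimen A: f = (1/2)^(24/25) ≈ 0.5141; Cmin,ss = (1186/110)·f/(1−f) ≈ 11.408 mcg/mL.
Regimen B: f = (1/2)^(68/25) ≈ 0.1518; Cmin,ss = (319/110)·f/(1−f) ≈ 0.519 mcg/mL.
Difference ≈ 11.408 − 0.519 ≈ 10.889 mcg/mL.

10.9 mcg/mL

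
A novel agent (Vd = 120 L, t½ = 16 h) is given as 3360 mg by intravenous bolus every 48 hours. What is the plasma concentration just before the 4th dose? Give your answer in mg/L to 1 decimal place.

4.0 mg/L

f = (1/2)^(τ/t½) = (1/2)^(48/16) ≈ 0.1250.
C₀ = D/Vd = 3360/120 ≈ 28.000 mg/L.
Before the 4th dose, 3 doses have been given. Superposition: Cmin = C₀·(f + f² + … + f^3).
≈ 28.000 × (0.1250 + 0.0156 + 0.0020) ≈ 28.000 × 0.1426 ≈ 3.993 mg/L.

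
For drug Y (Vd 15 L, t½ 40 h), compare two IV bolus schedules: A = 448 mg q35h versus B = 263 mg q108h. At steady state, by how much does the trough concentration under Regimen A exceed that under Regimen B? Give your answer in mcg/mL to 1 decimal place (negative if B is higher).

Regimen A: f = (1/2)^(35/40) ≈ 0.5453; Cmin,ss = (448/15)·f/(1−f) ≈ 35.818 mcg/mL.
Regimen B: f = (1/2)^(108/40) ≈ 0.1539; Cmin,ss = (263/15)·f/(1−f) ≈ 3.189 mcg/mL.
Difference ≈ 35.818 − 3.189 ≈ 32.629 mcg/mL.

32.6 mcg/mL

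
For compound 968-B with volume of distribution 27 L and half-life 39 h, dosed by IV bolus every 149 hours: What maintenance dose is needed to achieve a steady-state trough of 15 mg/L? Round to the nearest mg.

5317 mg

τ/t½ = 149/39 ≈ 3.8205, so f = (1/2)^(149/39) ≈ 0.070780.
Cmin,ss = (D/Vd)·f/(1−f), so D = Cmin,ss·Vd·(1−f)/f.
D = 15 × 27 × (1−f)/f ≈ 15 × 27 × 13.12828 ≈ 5316.95 mg.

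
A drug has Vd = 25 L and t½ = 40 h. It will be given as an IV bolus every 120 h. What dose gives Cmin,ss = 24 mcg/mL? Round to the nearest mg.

τ/t½ = 120/40 ≈ 3, so f = (1/2)^(120/40) ≈ 0.125000.
Cmin,ss = (D/Vd)·f/(1−f), so D = Cmin,ss·Vd·(1−f)/f.
D = 24 × 25 × (1−f)/f ≈ 24 × 25 × 7.00000 ≈ 4200.00 mg.

4200 mg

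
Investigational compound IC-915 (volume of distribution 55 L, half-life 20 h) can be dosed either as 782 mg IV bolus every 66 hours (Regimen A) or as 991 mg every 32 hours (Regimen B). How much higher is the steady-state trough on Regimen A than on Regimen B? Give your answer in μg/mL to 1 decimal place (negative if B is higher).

Regimen A: f = (1/2)^(66/20) ≈ 0.1015; Cmin,ss = (782/55)·f/(1−f) ≈ 1.606 μg/mL.
Regimen B: f = (1/2)^(32/20) ≈ 0.3299; Cmin,ss = (991/55)·f/(1−f) ≈ 8.871 μg/mL.
Difference ≈ 1.606 − 8.871 ≈ -7.265 μg/mL.

-7.3 μg/mL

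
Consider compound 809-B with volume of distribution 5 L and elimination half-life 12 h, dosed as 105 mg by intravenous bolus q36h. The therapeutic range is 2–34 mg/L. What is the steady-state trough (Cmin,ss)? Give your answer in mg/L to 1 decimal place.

3.0 mg/L

The dosing interval is 3 half-lives, so f = 2^(−3) = 0.125.
At steady state, R = 1/(1 − 0.125) = 8/7.
Single-dose peak C₀ = D/Vd = 105/5 = 21 mg/L.
Steady-state peak Cmax,ss = C₀·R = 21 × 8/7 ≈ 24.000 mg/L.
Steady-state trough Cmin,ss = Cmax,ss·f ≈ 24.000 × 0.125 ≈ 3.000 mg/L.
Trough 3.0 mg/L vs MEC 2 mg/L: adequate.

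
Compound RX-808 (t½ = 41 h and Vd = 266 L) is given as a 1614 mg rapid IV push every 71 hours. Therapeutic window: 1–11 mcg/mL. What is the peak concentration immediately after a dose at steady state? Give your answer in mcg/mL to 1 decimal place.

τ/t½ = 71/41 ≈ 1.7317, so fraction remaining f = (1/2)^(71/41) ≈ 0.3011.
At steady state, accumulation factor R = 1/(1 − e^(−kτ)) ≈ 1.4308.
Each bolus raises the concentration by D/Vd = 1614/266 ≈ 6.068 mcg/mL.
Steady-state peak Cmax,ss = C₀·R ≈ 6.068 × 1.4308 ≈ 8.682 mcg/mL.
Peak 8.7 mcg/mL vs MTC 11 mcg/mL: below toxic threshold.

8.7 mcg/mL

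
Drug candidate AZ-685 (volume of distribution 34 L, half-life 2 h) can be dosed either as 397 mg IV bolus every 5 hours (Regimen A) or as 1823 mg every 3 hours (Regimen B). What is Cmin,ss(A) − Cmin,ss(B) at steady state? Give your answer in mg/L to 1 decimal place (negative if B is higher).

Regimen A: f = (1/2)^(5/2) ≈ 0.1768; Cmin,ss = (397/34)·f/(1−f) ≈ 2.508 mg/L.
Regimen B: f = (1/2)^(3/2) ≈ 0.3536; Cmin,ss = (1823/34)·f/(1−f) ≈ 29.330 mg/L.
Difference ≈ 2.508 − 29.330 ≈ -26.822 mg/L.

-26.8 mg/L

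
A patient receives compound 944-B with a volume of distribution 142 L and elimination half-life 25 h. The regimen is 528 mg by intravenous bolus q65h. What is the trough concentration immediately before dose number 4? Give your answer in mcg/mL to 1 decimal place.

0.7 mcg/mL

f = (1/2)^(τ/t½) = (1/2)^(65/25) ≈ 0.1649.
C₀ = D/Vd = 528/142 ≈ 3.718 mcg/mL.
Before the 4th dose, 3 doses have been given. Superposition: Cmin = C₀·(f + f² + … + f^3).
≈ 3.718 × (0.1649 + 0.0272 + 0.0045) ≈ 3.718 × 0.1966 ≈ 0.731 mcg/mL.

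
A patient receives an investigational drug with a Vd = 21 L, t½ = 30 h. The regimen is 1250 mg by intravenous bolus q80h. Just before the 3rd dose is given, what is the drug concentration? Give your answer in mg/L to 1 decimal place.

10.9 mg/L

f = (1/2)^(τ/t½) = (1/2)^(80/30) ≈ 0.1575.
C₀ = D/Vd = 1250/21 ≈ 59.524 mg/L.
Before the 3rd dose, 2 doses have been given. Superposition: Cmin = C₀·(f + f²).
≈ 59.524 × (0.1575 + 0.0248) ≈ 59.524 × 0.1823 ≈ 10.851 mg/L.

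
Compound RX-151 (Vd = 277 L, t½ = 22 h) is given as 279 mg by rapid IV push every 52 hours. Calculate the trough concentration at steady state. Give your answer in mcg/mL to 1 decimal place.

0.2 mcg/mL

Over one 52-h interval, 52/22 ≈ 2.3636 half-lives elapse, leaving f ≈ 0.1943 of each dose.
Single-dose peak C₀ = D/Vd = 279/277 ≈ 1.007 mcg/mL.
Steady-state trough Cmin,ss = C₀·f/(1−f) ≈ 1.007 × 0.1943/0.8057 ≈ 0.243 mcg/mL.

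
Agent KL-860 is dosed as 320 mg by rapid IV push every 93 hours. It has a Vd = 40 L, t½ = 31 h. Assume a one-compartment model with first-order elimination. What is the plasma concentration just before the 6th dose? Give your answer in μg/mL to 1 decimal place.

1.1 μg/mL

f = (1/2)^(τ/t½) = (1/2)^(93/31) ≈ 0.1250.
C₀ = D/Vd = 320/40 ≈ 8.000 μg/mL.
Before the 6th dose, 5 doses have been given. Superposition: Cmin = C₀·(f + f² + … + f^5).
≈ 8.000 × (0.1250 + 0.0156 + 0.0020 + 0.0002 + 0.0000) ≈ 8.000 × 0.1428 ≈ 1.142 μg/mL.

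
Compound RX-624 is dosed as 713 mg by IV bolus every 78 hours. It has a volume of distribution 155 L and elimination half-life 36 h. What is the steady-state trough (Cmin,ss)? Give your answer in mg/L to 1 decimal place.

1.3 mg/L

Over one 78-h interval, 78/36 ≈ 2.1667 half-lives elapse, leaving f ≈ 0.2227 of each dose.
At steady state, accumulation factor R = 1/(1 − e^(−kτ)) ≈ 1.2865.
Each bolus raises the concentration by D/Vd = 713/155 ≈ 4.600 mg/L.
Cmax,ss = C₀/(1 − f) ≈ 4.600/0.7773 ≈ 5.918 mg/L.
One interval later, Cmin,ss = Cmax,ss·e^(−kτ) ≈ 5.918 × 0.2227 ≈ 1.318 mg/L.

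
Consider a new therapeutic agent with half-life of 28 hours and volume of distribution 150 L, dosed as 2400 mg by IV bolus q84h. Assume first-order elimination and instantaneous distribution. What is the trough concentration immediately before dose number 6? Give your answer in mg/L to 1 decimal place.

2.3 mg/L

f = (1/2)^(τ/t½) = (1/2)^(84/28) ≈ 0.1250.
C₀ = D/Vd = 2400/150 ≈ 16.000 mg/L.
Before the 6th dose, 5 doses have been given. Superposition: Cmin = C₀·(f + f² + … + f^5).
≈ 16.000 × (0.1250 + 0.0156 + 0.0020 + 0.0002 + 0.0000) ≈ 16.000 × 0.1428 ≈ 2.285 mg/L.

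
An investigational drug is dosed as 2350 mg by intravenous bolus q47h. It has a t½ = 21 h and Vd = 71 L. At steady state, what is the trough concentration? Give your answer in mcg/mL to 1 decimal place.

Over one 47-h interval, 47/21 ≈ 2.2381 half-lives elapse, leaving f ≈ 0.2120 of each dose.
At steady state, accumulation factor R = 1/(1 − e^(−kτ)) ≈ 1.2690.
Each bolus raises the concentration by D/Vd = 2350/71 ≈ 33.099 mcg/mL.
Cmax,ss = C₀/(1 − f) ≈ 33.099/0.7880 ≈ 42.004 mcg/mL.
One interval later, Cmin,ss = Cmax,ss·e^(−kτ) ≈ 42.004 × 0.2120 ≈ 8.905 mcg/mL.

8.9 mcg/mL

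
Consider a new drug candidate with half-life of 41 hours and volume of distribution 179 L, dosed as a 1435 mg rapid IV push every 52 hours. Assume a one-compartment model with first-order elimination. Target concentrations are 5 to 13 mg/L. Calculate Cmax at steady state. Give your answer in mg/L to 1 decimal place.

13.7 mg/L

τ/t½ = 52/41 ≈ 1.2683, so fraction remaining f = (1/2)^(52/41) ≈ 0.4152.
At steady state, accumulation factor R = 1/(1 − e^(−kτ)) ≈ 1.7100.
Single-dose peak C₀ = D/Vd = 1435/179 ≈ 8.017 mg/L.
Cmax,ss = C₀/(1 − f) ≈ 8.017/0.5848 ≈ 13.709 mg/L.
Peak 13.7 mg/L vs MTC 13 mg/L: exceeds toxic threshold.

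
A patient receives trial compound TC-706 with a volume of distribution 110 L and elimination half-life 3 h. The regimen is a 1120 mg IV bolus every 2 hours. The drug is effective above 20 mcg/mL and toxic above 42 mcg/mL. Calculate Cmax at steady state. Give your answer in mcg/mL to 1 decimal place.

27.5 mcg/mL

Over one 2-h interval, 2/3 ≈ 0.66667 half-lives elapse, leaving f ≈ 0.6300 of each dose.
At steady state, accumulation factor R = 1/(1 − e^(−kτ)) ≈ 2.7027.
Each bolus raises the concentration by D/Vd = 1120/110 ≈ 10.182 mcg/mL.
Cmax,ss = C₀/(1 − f) ≈ 10.182/0.3700 ≈ 27.519 mcg/mL.
Peak 27.5 mcg/mL vs MTC 42 mcg/mL: below toxic threshold.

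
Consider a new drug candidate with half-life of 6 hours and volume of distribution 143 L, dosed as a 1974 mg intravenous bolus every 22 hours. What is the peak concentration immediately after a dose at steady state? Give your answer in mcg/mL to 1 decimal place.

τ/t½ = 22/6 ≈ 3.6667, so fraction remaining f = (1/2)^(22/6) ≈ 0.0787.
At steady state, accumulation factor R = 1/(1 − e^(−kτ)) ≈ 1.0854.
Each bolus raises the concentration by D/Vd = 1974/143 ≈ 13.804 mcg/mL.
Steady-state peak Cmax,ss = C₀·R ≈ 13.804 × 1.0854 ≈ 14.983 mcg/mL.

15.0 mcg/mL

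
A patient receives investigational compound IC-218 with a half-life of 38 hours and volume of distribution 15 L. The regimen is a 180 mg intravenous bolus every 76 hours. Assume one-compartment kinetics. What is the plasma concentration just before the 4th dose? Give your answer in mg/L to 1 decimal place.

f = (1/2)^(τ/t½) = (1/2)^(76/38) ≈ 0.2500.
C₀ = D/Vd = 180/15 ≈ 12.000 mg/L.
Before the 4th dose, 3 doses have been given. Superposition: Cmin = C₀·(f + f² + … + f^3).
≈ 12.000 × (0.2500 + 0.0625 + 0.0156) ≈ 12.000 × 0.3281 ≈ 3.937 mg/L.

3.9 mg/L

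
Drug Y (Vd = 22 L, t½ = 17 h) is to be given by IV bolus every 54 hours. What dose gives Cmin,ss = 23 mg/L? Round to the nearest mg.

τ/t½ = 54/17 ≈ 3.1765, so f = (1/2)^(54/17) ≈ 0.110608.
Cmin,ss = (D/Vd)·f/(1−f), so D = Cmin,ss·Vd·(1−f)/f.
D = 23 × 22 × (1−f)/f ≈ 23 × 22 × 8.04094 ≈ 4068.72 mg.

4069 mg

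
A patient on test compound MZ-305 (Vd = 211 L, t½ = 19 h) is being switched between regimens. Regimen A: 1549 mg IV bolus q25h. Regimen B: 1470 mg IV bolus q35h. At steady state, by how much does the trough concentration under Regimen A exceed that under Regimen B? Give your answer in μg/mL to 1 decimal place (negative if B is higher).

Regimen A: f = (1/2)^(25/19) ≈ 0.4017; Cmin,ss = (1549/211)·f/(1−f) ≈ 4.929 μg/mL.
Regimen B: f = (1/2)^(35/19) ≈ 0.2789; Cmin,ss = (1470/211)·f/(1−f) ≈ 2.695 μg/mL.
Difference ≈ 4.929 − 2.695 ≈ 2.234 μg/mL.

2.2 μg/mL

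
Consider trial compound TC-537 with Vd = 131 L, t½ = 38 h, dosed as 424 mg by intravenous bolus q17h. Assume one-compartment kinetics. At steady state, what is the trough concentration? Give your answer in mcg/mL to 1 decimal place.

Over one 17-h interval, 17/38 ≈ 0.44737 half-lives elapse, leaving f ≈ 0.7334 of each dose.
Single-dose peak C₀ = D/Vd = 424/131 ≈ 3.237 mcg/mL.
Steady-state trough Cmin,ss = C₀·f/(1−f) ≈ 3.237 × 0.7334/0.2666 ≈ 8.905 mcg/mL.

8.9 mcg/mL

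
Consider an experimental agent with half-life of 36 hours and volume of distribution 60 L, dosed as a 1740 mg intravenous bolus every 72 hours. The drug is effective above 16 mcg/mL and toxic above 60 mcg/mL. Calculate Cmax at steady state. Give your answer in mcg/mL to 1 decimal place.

38.7 mcg/mL

The dosing interval is 2 half-lives, so f = 2^(−2) = 0.25.
At steady state, R = 1/(1 − 0.25) = 4/3.
Single-dose peak C₀ = D/Vd = 1740/60 = 29 mcg/mL.
Steady-state peak Cmax,ss = C₀·R = 29 × 4/3 ≈ 38.667 mcg/mL.
Peak 38.7 mcg/mL vs MTC 60 mcg/mL: below toxic threshold.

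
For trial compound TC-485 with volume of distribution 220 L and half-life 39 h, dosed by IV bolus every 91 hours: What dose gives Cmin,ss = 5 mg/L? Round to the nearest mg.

4444 mg

τ/t½ = 91/39 ≈ 2.3333, so f = (1/2)^(91/39) ≈ 0.198425.
Cmin,ss = (D/Vd)·f/(1−f), so D = Cmin,ss·Vd·(1−f)/f.
D = 5 × 220 × (1−f)/f ≈ 5 × 220 × 4.03969 ≈ 4443.66 mg.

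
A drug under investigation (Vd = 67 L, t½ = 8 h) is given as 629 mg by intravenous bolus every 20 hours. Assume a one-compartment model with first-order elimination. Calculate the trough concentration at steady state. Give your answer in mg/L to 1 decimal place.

2.0 mg/L

τ/t½ = 20/8 ≈ 2.5, so fraction remaining f = (1/2)^(20/8) ≈ 0.1768.
At steady state, accumulation factor R = 1/(1 − e^(−kτ)) ≈ 1.2148.
Single-dose peak C₀ = D/Vd = 629/67 ≈ 9.388 mg/L.
Cmax,ss = C₀/(1 − f) ≈ 9.388/0.8232 ≈ 11.404 mg/L.
Steady-state trough Cmin,ss = Cmax,ss·f ≈ 11.404 × 0.1768 ≈ 2.016 mg/L.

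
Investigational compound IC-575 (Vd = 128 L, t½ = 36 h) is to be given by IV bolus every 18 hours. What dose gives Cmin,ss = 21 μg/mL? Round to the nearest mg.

τ/t½ = 18/36 ≈ 0.5, so f = (1/2)^(18/36) ≈ 0.707107.
Cmin,ss = (D/Vd)·f/(1−f), so D = Cmin,ss·Vd·(1−f)/f.
D = 21 × 128 × (1−f)/f ≈ 21 × 128 × 0.41421 ≈ 1113.40 mg.

1113 mg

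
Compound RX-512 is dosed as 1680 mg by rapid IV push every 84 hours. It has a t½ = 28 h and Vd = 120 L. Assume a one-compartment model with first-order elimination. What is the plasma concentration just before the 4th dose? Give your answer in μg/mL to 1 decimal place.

f = (1/2)^(τ/t½) = (1/2)^(84/28) ≈ 0.1250.
C₀ = D/Vd = 1680/120 ≈ 14.000 μg/mL.
Before the 4th dose, 3 doses have been given. Superposition: Cmin = C₀·(f + f² + … + f^3).
≈ 14.000 × (0.1250 + 0.0156 + 0.0020) ≈ 14.000 × 0.1426 ≈ 1.996 μg/mL.

2.0 μg/mL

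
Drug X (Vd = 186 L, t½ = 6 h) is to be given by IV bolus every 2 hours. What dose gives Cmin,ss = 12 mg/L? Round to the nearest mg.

τ/t½ = 2/6 ≈ 0.33333, so f = (1/2)^(2/6) ≈ 0.793701.
Cmin,ss = (D/Vd)·f/(1−f), so D = Cmin,ss·Vd·(1−f)/f.
D = 12 × 186 × (1−f)/f ≈ 12 × 186 × 0.25992 ≈ 580.14 mg.

580 mg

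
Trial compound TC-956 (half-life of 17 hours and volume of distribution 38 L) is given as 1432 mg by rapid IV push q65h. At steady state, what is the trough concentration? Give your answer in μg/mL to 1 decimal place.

2.9 μg/mL

k = ln2/t½ = ln2/17 ≈ 0.040773 h⁻¹; fraction remaining f = e^(−kτ) = e^(−0.040773×65) ≈ 0.0706.
Accumulation ratio R = 1/(1 − f) ≈ 1/0.9294 ≈ 1.0760.
Single-dose peak C₀ = D/Vd = 1432/38 ≈ 37.684 μg/mL.
Cmax,ss = C₀/(1 − f) ≈ 37.684/0.9294 ≈ 40.547 μg/mL.
One interval later, Cmin,ss = Cmax,ss·e^(−kτ) ≈ 40.547 × 0.0706 ≈ 2.863 μg/mL.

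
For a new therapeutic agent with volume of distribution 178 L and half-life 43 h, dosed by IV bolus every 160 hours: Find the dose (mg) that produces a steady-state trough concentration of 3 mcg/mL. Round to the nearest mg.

τ/t½ = 160/43 ≈ 3.7209, so f = (1/2)^(160/43) ≈ 0.075838.
Cmin,ss = (D/Vd)·f/(1−f), so D = Cmin,ss·Vd·(1−f)/f.
D = 3 × 178 × (1−f)/f ≈ 3 × 178 × 12.18600 ≈ 6507.32 mg.

6507 mg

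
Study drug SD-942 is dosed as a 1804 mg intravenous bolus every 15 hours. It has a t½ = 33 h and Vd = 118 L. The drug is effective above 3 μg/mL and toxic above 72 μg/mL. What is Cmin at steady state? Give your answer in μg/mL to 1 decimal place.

41.3 μg/mL

Over one 15-h interval, 15/33 ≈ 0.45455 half-lives elapse, leaving f ≈ 0.7297 of each dose.
Accumulation ratio R = 1/(1 − f) ≈ 1/0.2703 ≈ 3.6996.
Single-dose peak C₀ = D/Vd = 1804/118 ≈ 15.288 μg/mL.
Steady-state peak Cmax,ss = C₀·R ≈ 15.288 × 3.6996 ≈ 56.559 μg/mL.
Steady-state trough Cmin,ss = Cmax,ss·f ≈ 56.559 × 0.7297 ≈ 41.271 μg/mL.
Trough 41.3 μg/mL vs MEC 3 μg/mL: adequate.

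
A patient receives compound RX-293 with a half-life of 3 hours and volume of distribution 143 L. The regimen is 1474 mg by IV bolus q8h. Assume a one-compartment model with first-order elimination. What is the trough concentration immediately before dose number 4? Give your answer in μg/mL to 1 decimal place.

f = (1/2)^(τ/t½) = (1/2)^(8/3) ≈ 0.1575.
C₀ = D/Vd = 1474/143 ≈ 10.308 μg/mL.
Before the 4th dose, 3 doses have been given. Superposition: Cmin = C₀·(f + f² + … + f^3).
≈ 10.308 × (0.1575 + 0.0248 + 0.0039) ≈ 10.308 × 0.1862 ≈ 1.919 μg/mL.

1.9 μg/mL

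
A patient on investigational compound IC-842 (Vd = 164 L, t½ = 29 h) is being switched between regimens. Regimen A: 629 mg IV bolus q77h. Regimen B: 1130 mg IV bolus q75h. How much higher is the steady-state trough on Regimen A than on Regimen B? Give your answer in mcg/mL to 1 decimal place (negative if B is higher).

Regimen A: f = (1/2)^(77/29) ≈ 0.1587; Cmin,ss = (629/164)·f/(1−f) ≈ 0.723 mcg/mL.
Regimen B: f = (1/2)^(75/29) ≈ 0.1665; Cmin,ss = (1130/164)·f/(1−f) ≈ 1.376 mcg/mL.
Difference ≈ 0.723 − 1.376 ≈ -0.653 mcg/mL.

-0.7 mcg/mL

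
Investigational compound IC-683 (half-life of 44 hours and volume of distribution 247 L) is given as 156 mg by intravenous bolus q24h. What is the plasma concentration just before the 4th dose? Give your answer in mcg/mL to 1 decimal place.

0.9 mcg/mL

f = (1/2)^(τ/t½) = (1/2)^(24/44) ≈ 0.6852.
C₀ = D/Vd = 156/247 ≈ 0.632 mcg/mL.
Before the 4th dose, 3 doses have been given. Superposition: Cmin = C₀·(f + f² + … + f^3).
≈ 0.632 × (0.6852 + 0.4695 + 0.3217) ≈ 0.632 × 1.4764 ≈ 0.933 mcg/mL.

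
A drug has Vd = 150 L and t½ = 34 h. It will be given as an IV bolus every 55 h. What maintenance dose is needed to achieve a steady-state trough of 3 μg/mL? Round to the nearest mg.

931 mg

τ/t½ = 55/34 ≈ 1.6176, so f = (1/2)^(55/34) ≈ 0.325866.
Cmin,ss = (D/Vd)·f/(1−f), so D = Cmin,ss·Vd·(1−f)/f.
D = 3 × 150 × (1−f)/f ≈ 3 × 150 × 2.06875 ≈ 930.94 mg.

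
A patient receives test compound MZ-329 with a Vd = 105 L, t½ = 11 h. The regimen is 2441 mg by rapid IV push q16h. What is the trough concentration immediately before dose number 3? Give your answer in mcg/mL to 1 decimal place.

11.6 mcg/mL

f = (1/2)^(τ/t½) = (1/2)^(16/11) ≈ 0.3649.
C₀ = D/Vd = 2441/105 ≈ 23.248 mcg/mL.
Before the 3rd dose, 2 doses have been given. Superposition: Cmin = C₀·(f + f²).
≈ 23.248 × (0.3649 + 0.1332) ≈ 23.248 × 0.4981 ≈ 11.580 mcg/mL.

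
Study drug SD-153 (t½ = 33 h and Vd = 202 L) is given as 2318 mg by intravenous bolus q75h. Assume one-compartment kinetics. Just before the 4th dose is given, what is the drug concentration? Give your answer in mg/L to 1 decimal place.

f = (1/2)^(τ/t½) = (1/2)^(75/33) ≈ 0.2069.
C₀ = D/Vd = 2318/202 ≈ 11.475 mg/L.
Before the 4th dose, 3 doses have been given. Superposition: Cmin = C₀·(f + f² + … + f^3).
≈ 11.475 × (0.2069 + 0.0428 + 0.0089) ≈ 11.475 × 0.2586 ≈ 2.967 mg/L.

3.0 mg/L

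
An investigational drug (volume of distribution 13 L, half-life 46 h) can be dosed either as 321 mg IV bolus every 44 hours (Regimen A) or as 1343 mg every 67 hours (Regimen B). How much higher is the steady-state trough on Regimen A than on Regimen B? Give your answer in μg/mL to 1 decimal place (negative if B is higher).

Regimen A: f = (1/2)^(44/46) ≈ 0.5153; Cmin,ss = (321/13)·f/(1−f) ≈ 26.251 μg/mL.
Regimen B: f = (1/2)^(67/46) ≈ 0.3644; Cmin,ss = (1343/13)·f/(1−f) ≈ 59.228 μg/mL.
Difference ≈ 26.251 − 59.228 ≈ -32.977 μg/mL.

-33.0 μg/mL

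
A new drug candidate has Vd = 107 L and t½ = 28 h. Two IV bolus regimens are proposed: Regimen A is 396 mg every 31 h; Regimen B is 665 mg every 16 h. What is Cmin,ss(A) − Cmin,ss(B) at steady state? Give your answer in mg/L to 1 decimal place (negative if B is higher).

Regimen A: f = (1/2)^(31/28) ≈ 0.4642; Cmin,ss = (396/107)·f/(1−f) ≈ 3.206 mg/L.
Regimen B: f = (1/2)^(16/28) ≈ 0.6730; Cmin,ss = (665/107)·f/(1−f) ≈ 12.791 mg/L.
Difference ≈ 3.206 − 12.791 ≈ -9.585 mg/L.

-9.6 mg/L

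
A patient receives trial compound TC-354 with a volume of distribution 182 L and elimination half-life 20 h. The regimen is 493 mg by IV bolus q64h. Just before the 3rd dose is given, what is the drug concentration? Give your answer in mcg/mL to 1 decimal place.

f = (1/2)^(τ/t½) = (1/2)^(64/20) ≈ 0.1088.
C₀ = D/Vd = 493/182 ≈ 2.709 mcg/mL.
Before the 3rd dose, 2 doses have been given. Superposition: Cmin = C₀·(f + f²).
≈ 2.709 × (0.1088 + 0.0118) ≈ 2.709 × 0.1206 ≈ 0.327 mcg/mL.

0.3 mcg/mL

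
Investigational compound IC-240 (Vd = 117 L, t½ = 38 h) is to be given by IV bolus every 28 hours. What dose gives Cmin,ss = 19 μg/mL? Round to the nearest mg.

τ/t½ = 28/38 ≈ 0.73684, so f = (1/2)^(28/38) ≈ 0.600051.
Cmin,ss = (D/Vd)·f/(1−f), so D = Cmin,ss·Vd·(1−f)/f.
D = 19 × 117 × (1−f)/f ≈ 19 × 117 × 0.66653 ≈ 1481.70 mg.

1482 mg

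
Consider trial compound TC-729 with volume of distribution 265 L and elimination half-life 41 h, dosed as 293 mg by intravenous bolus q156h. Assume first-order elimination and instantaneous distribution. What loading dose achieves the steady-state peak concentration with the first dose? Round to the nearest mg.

f = (1/2)^(156/41) ≈ 0.071551; accumulation ratio R = 1/(1−f) ≈ 1.07707.
Loading dose to hit Cmax,ss on first dose: D_load = D_maint·R ≈ 293 × 1.07707 ≈ 315.58 mg.

316 mg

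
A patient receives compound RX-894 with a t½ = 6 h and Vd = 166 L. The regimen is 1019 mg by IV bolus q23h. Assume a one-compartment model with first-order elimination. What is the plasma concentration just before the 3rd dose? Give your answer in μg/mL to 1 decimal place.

f = (1/2)^(τ/t½) = (1/2)^(23/6) ≈ 0.0702.
C₀ = D/Vd = 1019/166 ≈ 6.139 μg/mL.
Before the 3rd dose, 2 doses have been given. Superposition: Cmin = C₀·(f + f²).
≈ 6.139 × (0.0702 + 0.0049) ≈ 6.139 × 0.0751 ≈ 0.461 μg/mL.

0.5 μg/mL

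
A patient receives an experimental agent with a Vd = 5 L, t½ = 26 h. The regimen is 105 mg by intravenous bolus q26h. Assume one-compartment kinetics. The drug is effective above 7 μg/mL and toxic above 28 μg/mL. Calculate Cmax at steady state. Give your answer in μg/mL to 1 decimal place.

The dosing interval is 1 half-life, so f = 2^(−1) = 0.5.
Accumulation ratio R = 1/(1 − f) = 1/0.5 = 2/1.
Single-dose peak C₀ = D/Vd = 105/5 = 21 μg/mL.
Steady-state peak Cmax,ss = C₀·R = 21 × 2/1 ≈ 42.000 μg/mL.
Peak 42.0 μg/mL vs MTC 28 μg/mL: exceeds toxic threshold.

42.0 μg/mL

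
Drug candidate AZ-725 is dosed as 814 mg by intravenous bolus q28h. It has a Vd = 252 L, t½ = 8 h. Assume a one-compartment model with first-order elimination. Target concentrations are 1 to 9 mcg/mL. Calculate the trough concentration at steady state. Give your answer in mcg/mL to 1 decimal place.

τ/t½ = 28/8 ≈ 3.5, so fraction remaining f = (1/2)^(28/8) ≈ 0.0884.
Accumulation ratio R = 1/(1 − f) ≈ 1/0.9116 ≈ 1.0970.
Each bolus raises the concentration by D/Vd = 814/252 ≈ 3.230 mcg/mL.
Steady-state peak Cmax,ss = C₀·R ≈ 3.230 × 1.0970 ≈ 3.543 mcg/mL.
One interval later, Cmin,ss = Cmax,ss·e^(−kτ) ≈ 3.543 × 0.0884 ≈ 0.313 mcg/mL.
Trough 0.3 mcg/mL vs MEC 1 mcg/mL: subtherapeutic.

0.3 mcg/mL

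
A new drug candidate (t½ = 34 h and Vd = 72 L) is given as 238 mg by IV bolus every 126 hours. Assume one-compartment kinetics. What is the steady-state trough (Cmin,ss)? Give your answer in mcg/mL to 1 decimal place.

k = ln2/t½ = ln2/34 ≈ 0.020387 h⁻¹; fraction remaining f = e^(−kτ) = e^(−0.020387×126) ≈ 0.0766.
Accumulation ratio R = 1/(1 − f) ≈ 1/0.9234 ≈ 1.0830.
Each bolus raises the concentration by D/Vd = 238/72 ≈ 3.306 mcg/mL.
Steady-state peak Cmax,ss = C₀·R ≈ 3.306 × 1.0830 ≈ 3.580 mcg/mL.
One interval later, Cmin,ss = Cmax,ss·e^(−kτ) ≈ 3.580 × 0.0766 ≈ 0.274 mcg/mL.

0.3 mcg/mL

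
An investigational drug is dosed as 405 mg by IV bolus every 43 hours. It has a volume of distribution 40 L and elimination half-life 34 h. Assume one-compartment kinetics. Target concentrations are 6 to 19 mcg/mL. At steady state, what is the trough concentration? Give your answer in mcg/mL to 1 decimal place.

7.2 mcg/mL

τ/t½ = 43/34 ≈ 1.2647, so fraction remaining f = (1/2)^(43/34) ≈ 0.4162.
Single-dose peak C₀ = D/Vd = 405/40 ≈ 10.125 mcg/mL.
Steady-state trough Cmin,ss = C₀·f/(1−f) ≈ 10.125 × 0.4162/0.5838 ≈ 7.218 mcg/mL.
Trough 7.2 mcg/mL vs MEC 6 mcg/mL: adequate.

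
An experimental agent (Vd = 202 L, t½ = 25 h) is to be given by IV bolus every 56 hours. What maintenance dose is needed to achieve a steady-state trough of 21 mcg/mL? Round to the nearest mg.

τ/t½ = 56/25 ≈ 2.24, so f = (1/2)^(56/25) ≈ 0.211686.
Cmin,ss = (D/Vd)·f/(1−f), so D = Cmin,ss·Vd·(1−f)/f.
D = 21 × 202 × (1−f)/f ≈ 21 × 202 × 3.72398 ≈ 15797.12 mg.

15797 mg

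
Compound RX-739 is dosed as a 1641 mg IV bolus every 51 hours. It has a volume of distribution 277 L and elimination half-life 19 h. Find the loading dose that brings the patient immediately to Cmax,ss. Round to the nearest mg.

1943 mg

f = (1/2)^(51/19) ≈ 0.155587; accumulation ratio R = 1/(1−f) ≈ 1.18425.
Loading dose to hit Cmax,ss on first dose: D_load = D_maint·R ≈ 1641 × 1.18425 ≈ 1943.35 mg.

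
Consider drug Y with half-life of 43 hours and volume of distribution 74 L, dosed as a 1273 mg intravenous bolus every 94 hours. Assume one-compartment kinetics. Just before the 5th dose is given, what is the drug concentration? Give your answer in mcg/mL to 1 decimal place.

f = (1/2)^(τ/t½) = (1/2)^(94/43) ≈ 0.2198.
C₀ = D/Vd = 1273/74 ≈ 17.203 mcg/mL.
Before the 5th dose, 4 doses have been given. Superposition: Cmin = C₀·(f + f² + … + f^4).
≈ 17.203 × (0.2198 + 0.0483 + 0.0106 + 0.0023) ≈ 17.203 × 0.2810 ≈ 4.834 mcg/mL.

4.8 mcg/mL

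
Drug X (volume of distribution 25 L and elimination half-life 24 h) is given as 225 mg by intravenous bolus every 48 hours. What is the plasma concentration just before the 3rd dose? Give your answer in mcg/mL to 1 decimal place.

2.8 mcg/mL

f = (1/2)^(τ/t½) = (1/2)^(48/24) ≈ 0.2500.
C₀ = D/Vd = 225/25 ≈ 9.000 mcg/mL.
Before the 3rd dose, 2 doses have been given. Superposition: Cmin = C₀·(f + f²).
≈ 9.000 × (0.2500 + 0.0625) ≈ 9.000 × 0.3125 ≈ 2.812 mcg/mL.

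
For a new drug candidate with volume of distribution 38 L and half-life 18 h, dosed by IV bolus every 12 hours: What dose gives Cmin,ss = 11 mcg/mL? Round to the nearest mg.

246 mg

τ/t½ = 12/18 ≈ 0.66667, so f = (1/2)^(12/18) ≈ 0.629961.
Cmin,ss = (D/Vd)·f/(1−f), so D = Cmin,ss·Vd·(1−f)/f.
D = 11 × 38 × (1−f)/f ≈ 11 × 38 × 0.58740 ≈ 245.53 mg.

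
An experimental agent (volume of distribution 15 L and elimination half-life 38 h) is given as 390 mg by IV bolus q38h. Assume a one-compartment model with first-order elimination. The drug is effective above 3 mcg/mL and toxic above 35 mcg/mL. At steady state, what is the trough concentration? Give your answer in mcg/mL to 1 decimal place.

The dosing interval is 1 half-life, so f = 2^(−1) = 0.5.
At steady state, R = 1/(1 − 0.5) = 2/1.
Single-dose peak C₀ = D/Vd = 390/15 = 26 mcg/mL.
Steady-state peak Cmax,ss = C₀·R = 26 × 2/1 ≈ 52.000 mcg/mL.
Steady-state trough Cmin,ss = Cmax,ss·f ≈ 52.000 × 0.5 ≈ 26.000 mcg/mL.
Trough 26.0 mcg/mL vs MEC 3 mcg/mL: adequate.

26.0 mcg/mL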